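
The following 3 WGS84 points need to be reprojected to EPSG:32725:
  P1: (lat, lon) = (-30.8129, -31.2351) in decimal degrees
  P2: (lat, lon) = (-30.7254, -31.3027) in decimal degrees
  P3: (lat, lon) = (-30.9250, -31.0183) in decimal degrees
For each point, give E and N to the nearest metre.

UTM zone 25S: λ₀ = -33°, k₀ = 0.9996.
P1 (-30.8129°, -31.2351°) → (668828.900, 6589800.942) m.
P2 (-30.7254°, -31.3027°) → (662508.443, 6599599.961) m.
P3 (-30.9250°, -31.0183°) → (689350.941, 6577026.636) m.

P1: E 668829 m, N 6589801 m; P2: E 662508 m, N 6599600 m; P3: E 689351 m, N 6577027 m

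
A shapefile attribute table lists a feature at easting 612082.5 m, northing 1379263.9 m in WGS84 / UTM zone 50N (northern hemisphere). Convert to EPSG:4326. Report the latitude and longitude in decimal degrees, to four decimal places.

lat 12.4747°, lon 118.0314°

Zone 50N: λ₀ = 117°, k₀ = 0.9996, false easting 500000 m.
Meridian distance M = (N − FN)/k₀ = 1379815.8 m.
Inverse transverse Mercator on WGS84 gives φ = 12.47470035°, λ = 118.03139998°.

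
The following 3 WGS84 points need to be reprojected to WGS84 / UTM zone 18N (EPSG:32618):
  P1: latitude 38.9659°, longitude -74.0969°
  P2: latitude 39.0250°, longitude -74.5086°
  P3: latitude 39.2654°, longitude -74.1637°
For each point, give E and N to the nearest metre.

UTM zone 18N: λ₀ = -75°, k₀ = 0.9996.
P1 (38.9659°, -74.0969°) → (578239.220, 4313380.256) m.
P2 (39.0250°, -74.5086°) → (542536.319, 4319665.722) m.
P3 (39.2654°, -74.1637°) → (572145.886, 4346562.238) m.

P1: E 578239 m, N 4313380 m; P2: E 542536 m, N 4319666 m; P3: E 572146 m, N 4346562 m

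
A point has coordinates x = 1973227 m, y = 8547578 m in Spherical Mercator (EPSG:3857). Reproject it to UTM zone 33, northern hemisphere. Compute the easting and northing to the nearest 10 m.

Web Mercator inverse (R = 6378137 m) → φ = 60.65740018°, λ = 17.72579973°.
UTM 33N forward: E = 648983.090 m, N = 6727718.084 m.

E 648980 m, N 6727720 m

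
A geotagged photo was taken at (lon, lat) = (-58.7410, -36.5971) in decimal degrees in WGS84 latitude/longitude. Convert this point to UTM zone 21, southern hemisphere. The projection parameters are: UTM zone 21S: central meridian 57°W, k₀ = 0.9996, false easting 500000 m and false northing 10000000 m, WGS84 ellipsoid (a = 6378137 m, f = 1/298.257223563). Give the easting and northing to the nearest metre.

E 344272 m, N 5948410 m

Zone 21 central meridian λ₀ = 6×21 − 183 = -57°; Δλ = -1.7410°.
Transverse Mercator on WGS84 with k₀ = 0.9996 gives E = 344272.190 m, N = 5948410.303 m.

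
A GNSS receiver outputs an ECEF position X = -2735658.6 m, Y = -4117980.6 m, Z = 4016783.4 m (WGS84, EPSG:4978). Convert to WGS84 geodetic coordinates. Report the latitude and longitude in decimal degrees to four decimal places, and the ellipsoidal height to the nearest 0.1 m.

lat 39.2817°, lon -123.5969°, h 332.6 m

λ = atan2(Y, X) = -123.59689976°; p = √(X²+Y²) = 4943843.9 m.
Bowring's method on WGS84 (a = 6378137 m, b = 6356752.314 m) gives φ = 39.28169967°, h = 332.575 m.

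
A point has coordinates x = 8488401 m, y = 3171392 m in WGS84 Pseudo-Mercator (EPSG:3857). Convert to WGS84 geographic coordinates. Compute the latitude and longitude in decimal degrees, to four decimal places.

R = 6378137 m. λ = x/R = 76.25260356°.
φ = 2·arctan(exp(y/R)) − 90° = 2·arctan(1.64416) − 90° = 27.38289973°.

lat 27.3829°, lon 76.2526°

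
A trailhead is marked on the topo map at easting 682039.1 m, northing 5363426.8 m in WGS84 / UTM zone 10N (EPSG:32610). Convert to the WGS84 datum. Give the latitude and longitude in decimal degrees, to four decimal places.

lat 48.3977°, lon -120.5406°

Zone 10N: λ₀ = -123°, k₀ = 0.9996, false easting 500000 m.
Meridian distance M = (N − FN)/k₀ = 5365573.0 m.
Inverse transverse Mercator on WGS84 gives φ = 48.39769964°, λ = -120.54060066°.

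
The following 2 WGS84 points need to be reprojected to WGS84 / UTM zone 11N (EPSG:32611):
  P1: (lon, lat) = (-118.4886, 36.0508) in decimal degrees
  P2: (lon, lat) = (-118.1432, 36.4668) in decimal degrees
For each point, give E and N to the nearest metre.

P1: E 365917 m, N 3990608 m; P2: E 397575 m, N 4036333 m

UTM zone 11N: λ₀ = -117°, k₀ = 0.9996.
P1 (36.0508°, -118.4886°) → (365917.441, 3990608.126) m.
P2 (36.4668°, -118.1432°) → (397574.719, 4036332.795) m.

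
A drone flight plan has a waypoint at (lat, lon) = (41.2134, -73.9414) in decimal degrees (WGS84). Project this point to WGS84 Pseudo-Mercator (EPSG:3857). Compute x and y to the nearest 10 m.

Web Mercator is spherical with R = a = 6378137 m.
x = R·λ = 6378137 × -1.290520884 = -8231118.997 m.
y = R·ln tan(π/4 + φ/2) = 6378137 × 0.790806038 = 5043869.254 m.

x -8231120 m, y 5043870 m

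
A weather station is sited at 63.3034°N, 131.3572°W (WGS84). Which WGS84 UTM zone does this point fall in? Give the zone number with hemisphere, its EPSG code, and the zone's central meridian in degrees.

UTM zone = ⌊(λ + 180)/6⌋ + 1; -131.3572° ∈ [-132°, -126°) → zone 9.
Hemisphere: N (φ ≥ 0).
Central meridian λ₀ = 6×9 − 183 = -129°.
EPSG code: 32609.

Zone 9N (EPSG:32609), central meridian -129°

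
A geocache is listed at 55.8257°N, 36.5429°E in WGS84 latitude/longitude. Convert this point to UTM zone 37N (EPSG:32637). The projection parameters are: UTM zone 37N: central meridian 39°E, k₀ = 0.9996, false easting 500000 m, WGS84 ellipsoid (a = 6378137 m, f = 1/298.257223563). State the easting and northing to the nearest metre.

Zone 37 central meridian λ₀ = 6×37 − 183 = 39°; Δλ = -2.4571°.
Transverse Mercator on WGS84 with k₀ = 0.9996 gives E = 346084.457 m, N = 6189411.871 m.

E 346084 m, N 6189412 m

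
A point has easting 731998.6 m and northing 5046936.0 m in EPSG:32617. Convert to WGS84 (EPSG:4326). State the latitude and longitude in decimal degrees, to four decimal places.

lat 45.5373°, lon -78.0285°

Zone 17N: λ₀ = -81°, k₀ = 0.9996, false easting 500000 m.
Meridian distance M = (N − FN)/k₀ = 5048955.6 m.
Inverse transverse Mercator on WGS84 gives φ = 45.53729979°, λ = -78.02850034°.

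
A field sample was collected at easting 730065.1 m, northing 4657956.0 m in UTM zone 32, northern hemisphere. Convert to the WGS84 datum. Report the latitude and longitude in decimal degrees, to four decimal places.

Zone 32N: λ₀ = 9°, k₀ = 0.9996, false easting 500000 m.
Meridian distance M = (N − FN)/k₀ = 4659819.9 m.
Inverse transverse Mercator on WGS84 gives φ = 42.04000011°, λ = 11.77960001°.

lat 42.0400°, lon 11.7796°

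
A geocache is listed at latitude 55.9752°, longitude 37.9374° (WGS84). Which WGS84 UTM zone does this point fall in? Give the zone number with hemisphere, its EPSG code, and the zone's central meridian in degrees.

UTM zone = ⌊(λ + 180)/6⌋ + 1; 37.9374° ∈ [36°, 42°) → zone 37.
Hemisphere: N (φ ≥ 0).
Central meridian λ₀ = 6×37 − 183 = 39°.
EPSG code: 32637.

Zone 37N (EPSG:32637), central meridian 39°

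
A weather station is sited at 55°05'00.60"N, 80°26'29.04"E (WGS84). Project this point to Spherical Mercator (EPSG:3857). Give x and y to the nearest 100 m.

Web Mercator is spherical with R = a = 6378137 m.
x = R·λ = 6378137 × 1.403967285 = 8954695.687 m.
y = R·ln tan(π/4 + φ/2) = 6378137 × 1.156778014 = 7378088.654 m.

x 8954700 m, y 7378100 m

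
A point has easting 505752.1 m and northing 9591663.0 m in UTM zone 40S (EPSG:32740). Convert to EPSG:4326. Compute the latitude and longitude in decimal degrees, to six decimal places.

lat -3.694300°, lon 57.051800°

Zone 40S: λ₀ = 57°, k₀ = 0.9996, false easting 500000 m, false northing 10000000 m.
Meridian distance M = (N − FN)/k₀ = -408500.4 m.
Inverse transverse Mercator on WGS84 gives φ = -3.69430005°, λ = 57.05179958°.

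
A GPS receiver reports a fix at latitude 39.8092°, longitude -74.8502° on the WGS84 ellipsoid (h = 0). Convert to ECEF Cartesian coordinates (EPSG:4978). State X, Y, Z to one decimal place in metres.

X 1282229.5 m, Y -4735783.8 m, Z 4061734.2 m

WGS84: a = 6378137 m, e² = 0.006694380; N(φ) = a/√(1−e²sin²φ) = 6386905.904 m.
X = (N+h)·cosφ·cosλ = 1282229.466 m; Y = (N+h)·cosφ·sinλ = -4735783.791 m; Z = (N(1−e²)+h)·sinφ = 4061734.232 m.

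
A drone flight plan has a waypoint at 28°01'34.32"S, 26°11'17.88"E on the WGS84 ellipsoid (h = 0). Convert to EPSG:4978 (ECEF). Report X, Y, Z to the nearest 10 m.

WGS84: a = 6378137 m, e² = 0.006694380; N(φ) = a/√(1−e²sin²φ) = 6382855.686 m.
X = (N+h)·cosφ·cosλ = 5055981.143 m; Y = (N+h)·cosφ·sinλ = 2486568.848 m; Z = (N(1−e²)+h)·sinφ = -2979068.582 m.

X 5055980 m, Y 2486570 m, Z -2979070 m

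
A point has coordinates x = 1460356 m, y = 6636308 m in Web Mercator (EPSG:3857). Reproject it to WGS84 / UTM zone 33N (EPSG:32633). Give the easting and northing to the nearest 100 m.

E 368200 m, N 5660900 m

Web Mercator inverse (R = 6378137 m) → φ = 51.08480231°, λ = 13.11860115°.
UTM 33N forward: E = 368228.766 m, N = 5660938.903 m.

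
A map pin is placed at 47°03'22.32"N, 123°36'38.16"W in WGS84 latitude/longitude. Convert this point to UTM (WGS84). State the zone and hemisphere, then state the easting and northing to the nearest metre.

Longitude -123.6106° lies in the 6° band [-126°, -120°), giving zone 10; latitude is north of the equator, so 10N.
Zone 10 central meridian λ₀ = 6×10 − 183 = -123°; Δλ = -0.6106°.
Transverse Mercator on WGS84 with k₀ = 0.9996 gives E = 453627.544 m, N = 5211590.326 m.

Zone 10N: E 453628 m, N 5211590 m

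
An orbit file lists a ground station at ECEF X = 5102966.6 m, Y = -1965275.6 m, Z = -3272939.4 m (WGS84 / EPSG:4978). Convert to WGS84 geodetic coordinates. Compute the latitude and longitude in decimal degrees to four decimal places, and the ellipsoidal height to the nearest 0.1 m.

lat -31.0715°, lon -21.0629°, h 491.2 m

λ = atan2(Y, X) = -21.06289962°; p = √(X²+Y²) = 5468324.8 m.
Bowring's method on WGS84 (a = 6378137 m, b = 6356752.314 m) gives φ = -31.07149987°, h = 491.176 m.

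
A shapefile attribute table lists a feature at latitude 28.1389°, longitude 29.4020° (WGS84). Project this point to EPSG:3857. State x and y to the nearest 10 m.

x 3273020 m, y 3266500 m

Web Mercator is spherical with R = a = 6378137 m.
x = R·λ = 6378137 × 0.513161707 = 3273015.668 m.
y = R·ln tan(π/4 + φ/2) = 6378137 × 0.512139707 = 3266497.215 m.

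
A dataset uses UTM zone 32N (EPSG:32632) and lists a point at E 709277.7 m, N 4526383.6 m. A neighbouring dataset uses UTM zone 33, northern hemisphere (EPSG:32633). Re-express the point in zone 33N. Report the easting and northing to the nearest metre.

E 203579 m, N 4529372 m

UTM 32N → geographic: φ = 40.86179986°, λ = 11.48310052°.
UTM 33N (λ₀ = 15°) forward: E = 203579.323 m, N = 4529371.591 m.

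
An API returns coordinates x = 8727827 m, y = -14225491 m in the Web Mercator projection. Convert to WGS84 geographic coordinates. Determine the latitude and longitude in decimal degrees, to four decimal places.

lat -77.7296°, lon 78.4034°

R = 6378137 m. λ = x/R = 78.40340391°.
φ = 2·arctan(exp(y/R)) − 90° = 2·arctan(0.10749) − 90° = -77.72960041°.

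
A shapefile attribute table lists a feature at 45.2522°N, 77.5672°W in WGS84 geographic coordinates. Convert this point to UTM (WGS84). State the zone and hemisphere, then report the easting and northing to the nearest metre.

Longitude -77.5672° lies in the 6° band [-78°, -72°), giving zone 18; latitude is north of the equator, so 18N.
Zone 18 central meridian λ₀ = 6×18 − 183 = -75°; Δλ = -2.5672°.
Transverse Mercator on WGS84 with k₀ = 0.9996 gives E = 298555.473 m, N = 5014173.487 m.

Zone 18N: E 298555 m, N 5014173 m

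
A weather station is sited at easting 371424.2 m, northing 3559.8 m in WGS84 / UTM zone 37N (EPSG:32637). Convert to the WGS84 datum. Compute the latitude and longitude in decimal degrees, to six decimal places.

Zone 37N: λ₀ = 39°, k₀ = 0.9996, false easting 500000 m.
Meridian distance M = (N − FN)/k₀ = 3561.2 m.
Inverse transverse Mercator on WGS84 gives φ = 0.03220003°, λ = 37.84460041°.

lat 0.032200°, lon 37.844600°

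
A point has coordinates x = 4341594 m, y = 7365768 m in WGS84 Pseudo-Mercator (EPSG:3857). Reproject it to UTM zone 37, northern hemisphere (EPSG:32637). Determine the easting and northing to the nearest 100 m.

Web Mercator inverse (R = 6378137 m) → φ = 55.02009953°, λ = 39.00120248°.
UTM 37N forward: E = 500076.882 m, N = 6097028.081 m.

E 500100 m, N 6097000 m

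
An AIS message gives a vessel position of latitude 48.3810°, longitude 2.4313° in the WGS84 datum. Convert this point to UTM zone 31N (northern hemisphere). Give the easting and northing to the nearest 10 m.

E 457890 m, N 5358800 m

Zone 31 central meridian λ₀ = 6×31 − 183 = 3°; Δλ = -0.5687°.
Transverse Mercator on WGS84 with k₀ = 0.9996 gives E = 457890.919 m, N = 5358804.434 m.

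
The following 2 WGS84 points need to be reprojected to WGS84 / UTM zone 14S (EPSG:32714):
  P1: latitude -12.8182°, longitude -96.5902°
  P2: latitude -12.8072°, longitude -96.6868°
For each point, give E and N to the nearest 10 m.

UTM zone 14S: λ₀ = -99°, k₀ = 0.9996.
P1 (-12.8182°, -96.5902°) → (761580.904, 8581747.763) m.
P2 (-12.8072°, -96.6868°) → (751100.714, 8583061.082) m.

P1: E 761580 m, N 8581750 m; P2: E 751100 m, N 8583060 m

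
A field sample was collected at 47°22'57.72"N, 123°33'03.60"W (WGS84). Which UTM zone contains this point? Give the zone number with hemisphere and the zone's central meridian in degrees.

UTM zone = ⌊(λ + 180)/6⌋ + 1; -123.5510° ∈ [-126°, -120°) → zone 10.
Hemisphere: N (φ ≥ 0).
Central meridian λ₀ = 6×10 − 183 = -123°.

Zone 10N, central meridian -123°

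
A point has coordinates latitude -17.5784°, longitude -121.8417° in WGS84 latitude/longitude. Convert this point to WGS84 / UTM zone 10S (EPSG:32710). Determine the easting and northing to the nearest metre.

E 622916 m, N 8056082 m

Zone 10 central meridian λ₀ = 6×10 − 183 = -123°; Δλ = +1.1583°.
Transverse Mercator on WGS84 with k₀ = 0.9996 gives E = 622915.650 m, N = 8056082.371 m.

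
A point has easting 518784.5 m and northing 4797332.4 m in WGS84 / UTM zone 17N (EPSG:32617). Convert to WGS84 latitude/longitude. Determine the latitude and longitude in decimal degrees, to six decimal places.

Zone 17N: λ₀ = -81°, k₀ = 0.9996, false easting 500000 m.
Meridian distance M = (N − FN)/k₀ = 4799252.1 m.
Inverse transverse Mercator on WGS84 gives φ = 43.32860017°, λ = -80.76830046°.

lat 43.328600°, lon -80.768300°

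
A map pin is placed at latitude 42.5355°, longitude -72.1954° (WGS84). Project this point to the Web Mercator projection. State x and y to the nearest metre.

x -8036755 m, y 5241535 m

Web Mercator is spherical with R = a = 6378137 m.
x = R·λ = 6378137 × -1.260047435 = -8036755.166 m.
y = R·ln tan(π/4 + φ/2) = 6378137 × 0.821797236 = 5241535.354 m.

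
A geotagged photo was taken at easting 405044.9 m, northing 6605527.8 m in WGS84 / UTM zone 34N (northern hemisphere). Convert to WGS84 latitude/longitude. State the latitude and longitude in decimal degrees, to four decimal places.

lat 59.5772°, lon 19.3189°

Zone 34N: λ₀ = 21°, k₀ = 0.9996, false easting 500000 m.
Meridian distance M = (N − FN)/k₀ = 6608171.1 m.
Inverse transverse Mercator on WGS84 gives φ = 59.57720005°, λ = 19.31889969°.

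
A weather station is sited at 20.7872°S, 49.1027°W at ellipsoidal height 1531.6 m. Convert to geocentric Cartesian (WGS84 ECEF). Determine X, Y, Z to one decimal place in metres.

WGS84: a = 6378137 m, e² = 0.006694380; N(φ) = a/√(1−e²sin²φ) = 6380827.645 m.
X = (N+h)·cosφ·cosλ = 3906560.078 m; Y = (N+h)·cosφ·sinλ = -4510285.763 m; Z = (N(1−e²)+h)·sinφ = -2249927.527 m.

X 3906560.1 m, Y -4510285.8 m, Z -2249927.5 m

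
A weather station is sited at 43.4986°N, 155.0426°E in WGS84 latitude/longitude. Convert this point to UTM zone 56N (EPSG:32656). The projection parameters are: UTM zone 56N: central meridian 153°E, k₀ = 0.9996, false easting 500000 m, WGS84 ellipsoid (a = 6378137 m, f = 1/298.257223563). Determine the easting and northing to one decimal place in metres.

Zone 56 central meridian λ₀ = 6×56 − 183 = 153°; Δλ = +2.0426°.
Transverse Mercator on WGS84 with k₀ = 0.9996 gives E = 665138.330 m, N = 4818212.531 m.

E 665138.3 m, N 4818212.5 m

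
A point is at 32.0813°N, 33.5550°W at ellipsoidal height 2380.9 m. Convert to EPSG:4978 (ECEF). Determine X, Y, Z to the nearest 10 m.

X 4509530 m, Y -2991020 m, Z 3369340 m

WGS84: a = 6378137 m, e² = 0.006694380; N(φ) = a/√(1−e²sin²φ) = 6384167.850 m.
X = (N+h)·cosφ·cosλ = 4509531.262 m; Y = (N+h)·cosφ·sinλ = -2991022.861 m; Z = (N(1−e²)+h)·sinφ = 3369337.876 m.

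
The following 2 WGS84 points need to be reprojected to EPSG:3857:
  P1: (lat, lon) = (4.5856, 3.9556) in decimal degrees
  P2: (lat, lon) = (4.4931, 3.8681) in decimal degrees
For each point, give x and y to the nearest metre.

Web Mercator: x = R·λ, y = R·ln tan(π/4+φ/2), R = 6378137 m.
P1 (4.5856°, 3.9556°) → (440335.378, 511012.489) m.
P2 (4.4931°, 3.8681°) → (430594.922, 500683.034) m.

P1: x 440335 m, y 511012 m; P2: x 430595 m, y 500683 m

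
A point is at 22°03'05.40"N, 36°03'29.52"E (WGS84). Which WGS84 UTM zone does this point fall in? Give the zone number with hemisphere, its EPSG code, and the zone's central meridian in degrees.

UTM zone = ⌊(λ + 180)/6⌋ + 1; 36.0582° ∈ [36°, 42°) → zone 37.
Hemisphere: N (φ ≥ 0).
Central meridian λ₀ = 6×37 − 183 = 39°.
EPSG code: 32637.

Zone 37N (EPSG:32637), central meridian 39°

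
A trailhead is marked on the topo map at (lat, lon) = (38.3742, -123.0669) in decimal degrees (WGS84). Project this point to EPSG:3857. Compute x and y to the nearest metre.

x -13699745 m, y 4632423 m

Web Mercator is spherical with R = a = 6378137 m.
x = R·λ = 6378137 × -2.147922605 = -13699744.642 m.
y = R·ln tan(π/4 + φ/2) = 6378137 × 0.726297260 = 4632423.428 m.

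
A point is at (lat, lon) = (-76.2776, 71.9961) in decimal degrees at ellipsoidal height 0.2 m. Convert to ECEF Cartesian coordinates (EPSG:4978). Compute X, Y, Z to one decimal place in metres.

X 469127.6 m, Y 1443491.9 m, Z -6174137.6 m

WGS84: a = 6378137 m, e² = 0.006694380; N(φ) = a/√(1−e²sin²φ) = 6398380.456 m.
X = (N+h)·cosφ·cosλ = 469127.587 m; Y = (N+h)·cosφ·sinλ = 1443491.921 m; Z = (N(1−e²)+h)·sinφ = -6174137.598 m.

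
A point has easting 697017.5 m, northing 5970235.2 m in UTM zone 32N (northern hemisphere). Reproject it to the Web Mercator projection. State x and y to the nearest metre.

x 1335255 m, y 7140516 m

Unproject from UTM 32N (λ₀ = 9°) → φ = 53.84320035°, λ = 11.99479968°.
Web Mercator (R = 6378137 m): x = 1335254.992 m, y = 7140516.068 m.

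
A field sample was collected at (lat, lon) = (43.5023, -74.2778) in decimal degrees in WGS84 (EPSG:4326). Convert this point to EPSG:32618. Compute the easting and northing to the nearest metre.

Zone 18 central meridian λ₀ = 6×18 − 183 = -75°; Δλ = +0.7222°.
Transverse Mercator on WGS84 with k₀ = 0.9996 gives E = 558383.641 m, N = 4816850.117 m.

E 558384 m, N 4816850 m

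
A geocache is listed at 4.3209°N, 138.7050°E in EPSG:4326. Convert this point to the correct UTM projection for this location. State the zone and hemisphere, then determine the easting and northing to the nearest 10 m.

Zone 54N: E 245280 m, N 477980 m

Longitude 138.7050° lies in the 6° band [138°, 144°), giving zone 54; latitude is north of the equator, so 54N.
Zone 54 central meridian λ₀ = 6×54 − 183 = 141°; Δλ = -2.2950°.
Transverse Mercator on WGS84 with k₀ = 0.9996 gives E = 245277.169 m, N = 477982.873 m.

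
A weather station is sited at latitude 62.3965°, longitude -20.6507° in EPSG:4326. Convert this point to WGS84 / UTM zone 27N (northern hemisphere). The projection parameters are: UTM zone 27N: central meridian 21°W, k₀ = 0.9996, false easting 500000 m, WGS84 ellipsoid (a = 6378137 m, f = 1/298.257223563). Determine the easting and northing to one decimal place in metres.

Zone 27 central meridian λ₀ = 6×27 − 183 = -21°; Δλ = +0.3493°.
Transverse Mercator on WGS84 with k₀ = 0.9996 gives E = 518057.117 m, N = 6918400.695 m.

E 518057.1 m, N 6918400.7 m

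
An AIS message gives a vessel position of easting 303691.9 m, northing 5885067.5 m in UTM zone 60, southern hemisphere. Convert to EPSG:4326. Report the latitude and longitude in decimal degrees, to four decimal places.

Zone 60S: λ₀ = 177°, k₀ = 0.9996, false easting 500000 m, false northing 10000000 m.
Meridian distance M = (N − FN)/k₀ = -4116579.1 m.
Inverse transverse Mercator on WGS84 gives φ = -37.16020002°, λ = 174.78920030°.

lat -37.1602°, lon 174.7892°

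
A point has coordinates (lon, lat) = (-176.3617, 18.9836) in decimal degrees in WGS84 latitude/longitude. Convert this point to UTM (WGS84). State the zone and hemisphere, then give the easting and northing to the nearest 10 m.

Zone 1N: E 567190 m, N 2099130 m

Longitude -176.3617° lies in the 6° band [-180°, -174°), giving zone 1; latitude is north of the equator, so 1N.
Zone 1 central meridian λ₀ = 6×1 − 183 = -177°; Δλ = +0.6383°.
Transverse Mercator on WGS84 with k₀ = 0.9996 gives E = 567188.688 m, N = 2099134.578 m.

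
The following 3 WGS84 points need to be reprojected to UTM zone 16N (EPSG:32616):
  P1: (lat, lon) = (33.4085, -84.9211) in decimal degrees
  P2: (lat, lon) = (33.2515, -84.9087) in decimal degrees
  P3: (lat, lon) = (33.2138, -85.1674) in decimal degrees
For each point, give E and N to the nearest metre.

P1: E 693319 m, N 3698506 m; P2: E 694822 m, N 3681119 m; P3: E 670792 m, N 3676486 m

UTM zone 16N: λ₀ = -87°, k₀ = 0.9996.
P1 (33.4085°, -84.9211°) → (693319.148, 3698506.352) m.
P2 (33.2515°, -84.9087°) → (694821.772, 3681118.882) m.
P3 (33.2138°, -85.1674°) → (670791.511, 3676485.699) m.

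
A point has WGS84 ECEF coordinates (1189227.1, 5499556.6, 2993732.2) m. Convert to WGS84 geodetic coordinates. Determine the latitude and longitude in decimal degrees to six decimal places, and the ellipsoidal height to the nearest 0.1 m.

λ = atan2(Y, X) = 77.79819976°; p = √(X²+Y²) = 5626667.2 m.
Bowring's method on WGS84 (a = 6378137 m, b = 6356752.314 m) gives φ = 28.17559960°, h = 124.321 m.

lat 28.175600°, lon 77.798200°, h 124.3 m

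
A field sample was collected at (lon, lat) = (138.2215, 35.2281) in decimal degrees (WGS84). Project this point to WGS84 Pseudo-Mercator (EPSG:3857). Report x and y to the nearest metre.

x 15386747 m, y 4194922 m

Web Mercator is spherical with R = a = 6378137 m.
x = R·λ = 6378137 × 2.412420272 = 15386746.997 m.
y = R·ln tan(π/4 + φ/2) = 6378137 × 0.657703400 = 4194922.390 m.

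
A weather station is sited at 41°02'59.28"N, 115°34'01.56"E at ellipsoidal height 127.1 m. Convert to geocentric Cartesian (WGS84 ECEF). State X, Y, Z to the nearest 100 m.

WGS84: a = 6378137 m, e² = 0.006694380; N(φ) = a/√(1−e²sin²φ) = 6387364.189 m.
X = (N+h)·cosφ·cosλ = -2078886.729 m; Y = (N+h)·cosφ·sinλ = 4345372.866 m; Z = (N(1−e²)+h)·sinφ = 4166679.020 m.

X -2078900 m, Y 4345400 m, Z 4166700 m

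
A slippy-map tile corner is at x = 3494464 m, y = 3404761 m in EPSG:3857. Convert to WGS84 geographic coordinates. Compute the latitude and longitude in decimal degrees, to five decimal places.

lat 29.22850°, lon 31.39130°

R = 6378137 m. λ = x/R = 31.39130421°.
φ = 2·arctan(exp(y/R)) − 90° = 2·arctan(1.70543) − 90° = 29.22849815°.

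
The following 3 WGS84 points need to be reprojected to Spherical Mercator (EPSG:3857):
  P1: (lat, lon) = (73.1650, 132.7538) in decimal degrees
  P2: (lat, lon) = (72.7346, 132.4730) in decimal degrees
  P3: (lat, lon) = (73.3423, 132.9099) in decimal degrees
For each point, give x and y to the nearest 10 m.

Web Mercator: x = R·λ, y = R·ln tan(π/4+φ/2), R = 6378137 m.
P1 (73.1650°, 132.7538°) → (14778085.417, 12186598.919) m.
P2 (72.7346°, 132.4730°) → (14746826.904, 12023185.309) m.
P3 (73.3423°, 132.9099°) → (14795462.389, 12255098.440) m.

P1: x 14778090 m, y 12186600 m; P2: x 14746830 m, y 12023190 m; P3: x 14795460 m, y 12255100 m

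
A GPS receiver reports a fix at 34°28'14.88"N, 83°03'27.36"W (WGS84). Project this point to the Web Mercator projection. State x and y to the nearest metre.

Web Mercator is spherical with R = a = 6378137 m.
x = R·λ = 6378137 × -1.449628589 = -9245929.739 m.
y = R·ln tan(π/4 + φ/2) = 6378137 × 0.641597306 = 4092195.518 m.

x -9245930 m, y 4092196 m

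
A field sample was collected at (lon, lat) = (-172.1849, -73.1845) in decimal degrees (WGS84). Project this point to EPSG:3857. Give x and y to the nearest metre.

Web Mercator is spherical with R = a = 6378137 m.
x = R·λ = 6378137 × -3.005193427 = -19167535.390 m.
y = R·ln tan(π/4 + φ/2) = 6378137 × -1.911858953 = -12194098.324 m.

x -19167535 m, y -12194098 m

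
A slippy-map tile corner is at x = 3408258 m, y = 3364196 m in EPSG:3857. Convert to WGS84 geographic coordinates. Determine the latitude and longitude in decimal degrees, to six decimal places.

lat 28.910000°, lon 30.616903°

R = 6378137 m. λ = x/R = 30.61690254°.
φ = 2·arctan(exp(y/R)) − 90° = 2·arctan(1.69462) − 90° = 28.90999976°.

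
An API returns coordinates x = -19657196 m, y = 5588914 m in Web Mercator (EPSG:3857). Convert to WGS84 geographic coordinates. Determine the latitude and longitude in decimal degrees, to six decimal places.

R = 6378137 m. λ = x/R = -176.58359610°.
φ = 2·arctan(exp(y/R)) − 90° = 2·arctan(2.40190) − 90° = 44.79250130°.

lat 44.792501°, lon -176.583596°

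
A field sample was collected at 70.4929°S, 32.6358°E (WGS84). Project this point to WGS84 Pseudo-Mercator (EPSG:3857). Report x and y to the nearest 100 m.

Web Mercator is spherical with R = a = 6378137 m.
x = R·λ = 6378137 × 0.569602164 = 3633000.638 m.
y = R·ln tan(π/4 + φ/2) = 6378137 × -1.760870196 = -11231071.352 m.

x 3633000 m, y -11231100 m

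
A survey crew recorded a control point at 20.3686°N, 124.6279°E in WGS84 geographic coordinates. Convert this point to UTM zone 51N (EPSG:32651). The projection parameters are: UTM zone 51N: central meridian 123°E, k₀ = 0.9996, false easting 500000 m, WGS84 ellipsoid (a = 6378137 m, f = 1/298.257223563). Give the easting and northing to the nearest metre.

Zone 51 central meridian λ₀ = 6×51 − 183 = 123°; Δλ = +1.6279°.
Transverse Mercator on WGS84 with k₀ = 0.9996 gives E = 669904.409 m, N = 2253111.697 m.

E 669904 m, N 2253112 m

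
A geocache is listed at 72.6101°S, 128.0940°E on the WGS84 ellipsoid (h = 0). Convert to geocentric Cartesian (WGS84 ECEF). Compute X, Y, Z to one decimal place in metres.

X -1179669.1 m, Y 1504812.2 m, Z -6064379.3 m

WGS84: a = 6378137 m, e² = 0.006694380; N(φ) = a/√(1−e²sin²φ) = 6397668.204 m.
X = (N+h)·cosφ·cosλ = -1179669.053 m; Y = (N+h)·cosφ·sinλ = 1504812.221 m; Z = (N(1−e²)+h)·sinφ = -6064379.298 m.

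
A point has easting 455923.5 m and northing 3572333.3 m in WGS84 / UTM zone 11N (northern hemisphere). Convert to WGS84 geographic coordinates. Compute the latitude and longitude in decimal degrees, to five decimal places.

Zone 11N: λ₀ = -117°, k₀ = 0.9996, false easting 500000 m.
Meridian distance M = (N − FN)/k₀ = 3573762.8 m.
Inverse transverse Mercator on WGS84 gives φ = 32.28690008°, λ = -117.46809971°.

lat 32.28690°, lon -117.46810°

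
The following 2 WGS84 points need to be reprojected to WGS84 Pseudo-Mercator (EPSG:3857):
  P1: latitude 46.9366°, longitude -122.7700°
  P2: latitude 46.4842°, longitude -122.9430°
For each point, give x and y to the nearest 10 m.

Web Mercator: x = R·λ, y = R·ln tan(π/4+φ/2), R = 6378137 m.
P1 (46.9366°, -122.7700°) → (-13666693.885, 5931731.712) m.
P2 (46.4842°, -122.9430°) → (-13685952.157, 5858285.053) m.

P1: x -13666690 m, y 5931730 m; P2: x -13685950 m, y 5858290 m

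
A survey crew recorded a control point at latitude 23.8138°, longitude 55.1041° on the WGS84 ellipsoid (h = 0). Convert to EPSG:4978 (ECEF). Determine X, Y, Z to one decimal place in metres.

WGS84: a = 6378137 m, e² = 0.006694380; N(φ) = a/√(1−e²sin²φ) = 6381620.282 m.
X = (N+h)·cosφ·cosλ = 3340019.311 m; Y = (N+h)·cosφ·sinλ = 4788535.600 m; Z = (N(1−e²)+h)·sinφ = 2559429.841 m.

X 3340019.3 m, Y 4788535.6 m, Z 2559429.8 m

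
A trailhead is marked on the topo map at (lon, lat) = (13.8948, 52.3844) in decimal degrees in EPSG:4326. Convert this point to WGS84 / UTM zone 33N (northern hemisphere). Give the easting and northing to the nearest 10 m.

Zone 33 central meridian λ₀ = 6×33 − 183 = 15°; Δλ = -1.1052°.
Transverse Mercator on WGS84 with k₀ = 0.9996 gives E = 424780.194 m, N = 5804368.371 m.

E 424780 m, N 5804370 m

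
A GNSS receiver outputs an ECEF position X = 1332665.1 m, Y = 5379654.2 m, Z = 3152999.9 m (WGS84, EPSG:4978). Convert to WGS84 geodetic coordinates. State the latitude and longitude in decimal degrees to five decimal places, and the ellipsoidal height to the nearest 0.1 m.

lat 29.80120°, lon 76.08660°, h 3480.9 m

λ = atan2(Y, X) = 76.08660013°; p = √(X²+Y²) = 5542262.7 m.
Bowring's method on WGS84 (a = 6378137 m, b = 6356752.314 m) gives φ = 29.80119968°, h = 3480.919 m.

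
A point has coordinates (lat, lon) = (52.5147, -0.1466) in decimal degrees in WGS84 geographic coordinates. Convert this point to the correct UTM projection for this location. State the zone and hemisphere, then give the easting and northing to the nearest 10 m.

Zone 30N: E 693610 m, N 5822110 m

Longitude -0.1466° lies in the 6° band [-6°, 0°), giving zone 30; latitude is north of the equator, so 30N.
Zone 30 central meridian λ₀ = 6×30 − 183 = -3°; Δλ = +2.8534°.
Transverse Mercator on WGS84 with k₀ = 0.9996 gives E = 693612.227 m, N = 5822114.065 m.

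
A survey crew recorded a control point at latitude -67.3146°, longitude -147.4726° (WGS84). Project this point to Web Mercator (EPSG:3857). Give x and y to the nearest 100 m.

x -16416600 m, y -10246300 m

Web Mercator is spherical with R = a = 6378137 m.
x = R·λ = 6378137 × -2.573882426 = -16416574.738 m.
y = R·ln tan(π/4 + φ/2) = 6378137 × -1.606468100 = -10246273.627 m.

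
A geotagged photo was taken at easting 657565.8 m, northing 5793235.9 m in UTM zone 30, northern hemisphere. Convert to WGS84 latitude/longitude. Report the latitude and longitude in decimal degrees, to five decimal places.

lat 52.26690°, lon -0.69090°

Zone 30N: λ₀ = -3°, k₀ = 0.9996, false easting 500000 m.
Meridian distance M = (N − FN)/k₀ = 5795554.1 m.
Inverse transverse Mercator on WGS84 gives φ = 52.26689979°, λ = -0.69090028°.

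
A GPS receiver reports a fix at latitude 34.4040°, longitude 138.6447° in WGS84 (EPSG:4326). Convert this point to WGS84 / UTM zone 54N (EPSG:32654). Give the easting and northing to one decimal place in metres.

Zone 54 central meridian λ₀ = 6×54 − 183 = 141°; Δλ = -2.3553°.
Transverse Mercator on WGS84 with k₀ = 0.9996 gives E = 283506.040 m, N = 3809467.257 m.

E 283506.0 m, N 3809467.3 m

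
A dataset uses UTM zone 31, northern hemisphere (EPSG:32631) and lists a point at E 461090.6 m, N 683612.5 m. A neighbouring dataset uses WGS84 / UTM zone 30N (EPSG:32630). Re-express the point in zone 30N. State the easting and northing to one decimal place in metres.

UTM 31N → geographic: φ = 6.18449970°, λ = 2.64829994°.
UTM 30N (λ₀ = -3°) forward: E = 1125878.430 m, N = 686931.282 m.

E 1125878.4 m, N 686931.3 m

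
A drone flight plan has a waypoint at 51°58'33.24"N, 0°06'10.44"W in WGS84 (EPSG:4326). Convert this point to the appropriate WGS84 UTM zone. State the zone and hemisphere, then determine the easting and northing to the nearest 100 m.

Zone 30N: E 699000 m, N 5762300 m

Longitude -0.1029° lies in the 6° band [-6°, 0°), giving zone 30; latitude is north of the equator, so 30N.
Zone 30 central meridian λ₀ = 6×30 − 183 = -3°; Δλ = +2.8971°.
Transverse Mercator on WGS84 with k₀ = 0.9996 gives E = 698973.882 m, N = 5762321.985 m.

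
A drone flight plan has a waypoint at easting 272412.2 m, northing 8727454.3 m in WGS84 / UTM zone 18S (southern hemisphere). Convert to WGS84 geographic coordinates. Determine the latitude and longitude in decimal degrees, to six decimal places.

Zone 18S: λ₀ = -75°, k₀ = 0.9996, false easting 500000 m, false northing 10000000 m.
Meridian distance M = (N − FN)/k₀ = -1273054.9 m.
Inverse transverse Mercator on WGS84 gives φ = -11.50410023°, λ = -77.08649978°.

lat -11.504100°, lon -77.086500°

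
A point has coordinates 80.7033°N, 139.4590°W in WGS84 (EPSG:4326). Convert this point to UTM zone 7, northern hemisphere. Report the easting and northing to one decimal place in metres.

E 527788.8 m, N 8960455.3 m

Zone 7 central meridian λ₀ = 6×7 − 183 = -141°; Δλ = +1.5410°.
Transverse Mercator on WGS84 with k₀ = 0.9996 gives E = 527788.793 m, N = 8960455.280 m.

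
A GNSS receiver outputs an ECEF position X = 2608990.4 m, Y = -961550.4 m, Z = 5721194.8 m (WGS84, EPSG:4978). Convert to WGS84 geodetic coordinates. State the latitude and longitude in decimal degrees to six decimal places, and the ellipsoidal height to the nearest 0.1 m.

λ = atan2(Y, X) = -20.23149944°; p = √(X²+Y²) = 2780541.3 m.
Bowring's method on WGS84 (a = 6378137 m, b = 6356752.314 m) gives φ = 64.23089977°, h = 269.410 m.

lat 64.230900°, lon -20.231499°, h 269.4 m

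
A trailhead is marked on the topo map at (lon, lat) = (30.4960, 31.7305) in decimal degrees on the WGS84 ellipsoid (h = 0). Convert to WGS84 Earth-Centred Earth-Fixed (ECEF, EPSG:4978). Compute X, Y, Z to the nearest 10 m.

WGS84: a = 6378137 m, e² = 0.006694380; N(φ) = a/√(1−e²sin²φ) = 6384050.228 m.
X = (N+h)·cosφ·cosλ = 4678695.977 m; Y = (N+h)·cosφ·sinλ = 2755522.598 m; Z = (N(1−e²)+h)·sinφ = 3335051.758 m.

X 4678700 m, Y 2755520 m, Z 3335050 m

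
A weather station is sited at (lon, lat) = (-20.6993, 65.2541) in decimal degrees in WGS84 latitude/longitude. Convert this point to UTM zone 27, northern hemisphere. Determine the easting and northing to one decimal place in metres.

Zone 27 central meridian λ₀ = 6×27 − 183 = -21°; Δλ = +0.3007°.
Transverse Mercator on WGS84 with k₀ = 0.9996 gives E = 514045.126 m, N = 7236807.478 m.

E 514045.1 m, N 7236807.5 m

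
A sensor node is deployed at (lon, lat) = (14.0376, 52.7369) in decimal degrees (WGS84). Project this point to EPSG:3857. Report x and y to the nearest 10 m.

Web Mercator is spherical with R = a = 6378137 m.
x = R·λ = 6378137 × 0.245002339 = 1562658.484 m.
y = R·ln tan(π/4 + φ/2) = 6378137 × 1.087226419 = 6934479.052 m.

x 1562660 m, y 6934480 m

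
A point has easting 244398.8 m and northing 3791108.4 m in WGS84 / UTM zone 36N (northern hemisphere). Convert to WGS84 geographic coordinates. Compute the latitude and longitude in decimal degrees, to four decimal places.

lat 34.2297°, lon 30.2251°

Zone 36N: λ₀ = 33°, k₀ = 0.9996, false easting 500000 m.
Meridian distance M = (N − FN)/k₀ = 3792625.5 m.
Inverse transverse Mercator on WGS84 gives φ = 34.22969958°, λ = 30.22509965°.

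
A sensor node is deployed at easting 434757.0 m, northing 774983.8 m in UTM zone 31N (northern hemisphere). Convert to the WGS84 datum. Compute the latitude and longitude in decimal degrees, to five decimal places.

lat 7.01080°, lon 2.40930°

Zone 31N: λ₀ = 3°, k₀ = 0.9996, false easting 500000 m.
Meridian distance M = (N − FN)/k₀ = 775293.9 m.
Inverse transverse Mercator on WGS84 gives φ = 7.01079983°, λ = 2.40930045°.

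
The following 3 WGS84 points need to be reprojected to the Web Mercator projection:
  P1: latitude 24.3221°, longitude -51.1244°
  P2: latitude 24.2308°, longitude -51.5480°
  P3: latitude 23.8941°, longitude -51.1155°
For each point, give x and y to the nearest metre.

P1: x -5691142 m, y 2792707 m; P2: x -5738297 m, y 2781557 m; P3: x -5690151 m, y 2740509 m

Web Mercator: x = R·λ, y = R·ln tan(π/4+φ/2), R = 6378137 m.
P1 (24.3221°, -51.1244°) → (-5691142.175, 2792706.805) m.
P2 (24.2308°, -51.5480°) → (-5738297.111, 2781557.420) m.
P3 (23.8941°, -51.1155°) → (-5690151.432, 2740509.033) m.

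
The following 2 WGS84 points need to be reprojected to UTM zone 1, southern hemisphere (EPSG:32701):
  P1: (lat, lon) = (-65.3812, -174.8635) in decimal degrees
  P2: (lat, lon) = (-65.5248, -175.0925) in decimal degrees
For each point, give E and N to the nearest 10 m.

P1: E 599300 m, N 2747380 m; P2: E 588170 m, N 2731720 m

UTM zone 1S: λ₀ = -177°, k₀ = 0.9996.
P1 (-65.3812°, -174.8635°) → (599297.169, 2747377.027) m.
P2 (-65.5248°, -175.0925°) → (588172.076, 2731719.443) m.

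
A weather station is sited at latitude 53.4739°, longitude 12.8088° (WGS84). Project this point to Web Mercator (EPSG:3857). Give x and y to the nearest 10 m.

Web Mercator is spherical with R = a = 6378137 m.
x = R·λ = 6378137 × 0.223555733 = 1425869.094 m.
y = R·ln tan(π/4 + φ/2) = 6378137 × 1.108653237 = 7071142.234 m.

x 1425870 m, y 7071140 m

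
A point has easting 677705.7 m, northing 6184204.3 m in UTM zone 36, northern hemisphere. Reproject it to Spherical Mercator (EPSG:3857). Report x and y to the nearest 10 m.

x 3988910 m, y 7512920 m

Unproject from UTM 36N (λ₀ = 33°) → φ = 55.77079974°, λ = 35.83300009°.
Web Mercator (R = 6378137 m): x = 3988911.324 m, y = 7512923.014 m.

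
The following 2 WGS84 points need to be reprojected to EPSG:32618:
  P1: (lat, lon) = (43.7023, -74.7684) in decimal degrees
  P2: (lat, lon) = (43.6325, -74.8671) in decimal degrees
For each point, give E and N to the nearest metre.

UTM zone 18N: λ₀ = -75°, k₀ = 0.9996.
P1 (43.7023°, -74.7684°) → (518660.918, 4838834.880) m.
P2 (43.6325°, -74.8671°) → (510720.687, 4831065.323) m.

P1: E 518661 m, N 4838835 m; P2: E 510721 m, N 4831065 m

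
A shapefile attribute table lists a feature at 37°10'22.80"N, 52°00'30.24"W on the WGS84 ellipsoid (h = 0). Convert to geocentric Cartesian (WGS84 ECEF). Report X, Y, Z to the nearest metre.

X 3132153 m, Y -4010185 m, Z 3832709 m

WGS84: a = 6378137 m, e² = 0.006694380; N(φ) = a/√(1−e²sin²φ) = 6385945.483 m.
X = (N+h)·cosφ·cosλ = 3132153.498 m; Y = (N+h)·cosφ·sinλ = -4010185.366 m; Z = (N(1−e²)+h)·sinφ = 3832709.026 m.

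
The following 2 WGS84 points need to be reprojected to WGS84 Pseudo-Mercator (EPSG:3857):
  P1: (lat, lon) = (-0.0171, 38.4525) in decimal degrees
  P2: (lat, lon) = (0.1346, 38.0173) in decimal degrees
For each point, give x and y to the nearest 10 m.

Web Mercator: x = R·λ, y = R·ln tan(π/4+φ/2), R = 6378137 m.
P1 (-0.0171°, 38.4525°) → (4280512.720, -1903.563) m.
P2 (0.1346°, 38.0173°) → (4232066.477, 14983.617) m.

P1: x 4280510 m, y -1900 m; P2: x 4232070 m, y 14980 m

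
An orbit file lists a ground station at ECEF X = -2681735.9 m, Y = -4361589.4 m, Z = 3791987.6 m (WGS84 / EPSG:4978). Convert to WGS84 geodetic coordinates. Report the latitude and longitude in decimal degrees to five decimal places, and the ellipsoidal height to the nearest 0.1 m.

λ = atan2(Y, X) = -121.58540012°; p = √(X²+Y²) = 5120075.1 m.
Bowring's method on WGS84 (a = 6378137 m, b = 6356752.314 m) gives φ = 36.70830020°, h = 831.189 m.

lat 36.70830°, lon -121.58540°, h 831.2 m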